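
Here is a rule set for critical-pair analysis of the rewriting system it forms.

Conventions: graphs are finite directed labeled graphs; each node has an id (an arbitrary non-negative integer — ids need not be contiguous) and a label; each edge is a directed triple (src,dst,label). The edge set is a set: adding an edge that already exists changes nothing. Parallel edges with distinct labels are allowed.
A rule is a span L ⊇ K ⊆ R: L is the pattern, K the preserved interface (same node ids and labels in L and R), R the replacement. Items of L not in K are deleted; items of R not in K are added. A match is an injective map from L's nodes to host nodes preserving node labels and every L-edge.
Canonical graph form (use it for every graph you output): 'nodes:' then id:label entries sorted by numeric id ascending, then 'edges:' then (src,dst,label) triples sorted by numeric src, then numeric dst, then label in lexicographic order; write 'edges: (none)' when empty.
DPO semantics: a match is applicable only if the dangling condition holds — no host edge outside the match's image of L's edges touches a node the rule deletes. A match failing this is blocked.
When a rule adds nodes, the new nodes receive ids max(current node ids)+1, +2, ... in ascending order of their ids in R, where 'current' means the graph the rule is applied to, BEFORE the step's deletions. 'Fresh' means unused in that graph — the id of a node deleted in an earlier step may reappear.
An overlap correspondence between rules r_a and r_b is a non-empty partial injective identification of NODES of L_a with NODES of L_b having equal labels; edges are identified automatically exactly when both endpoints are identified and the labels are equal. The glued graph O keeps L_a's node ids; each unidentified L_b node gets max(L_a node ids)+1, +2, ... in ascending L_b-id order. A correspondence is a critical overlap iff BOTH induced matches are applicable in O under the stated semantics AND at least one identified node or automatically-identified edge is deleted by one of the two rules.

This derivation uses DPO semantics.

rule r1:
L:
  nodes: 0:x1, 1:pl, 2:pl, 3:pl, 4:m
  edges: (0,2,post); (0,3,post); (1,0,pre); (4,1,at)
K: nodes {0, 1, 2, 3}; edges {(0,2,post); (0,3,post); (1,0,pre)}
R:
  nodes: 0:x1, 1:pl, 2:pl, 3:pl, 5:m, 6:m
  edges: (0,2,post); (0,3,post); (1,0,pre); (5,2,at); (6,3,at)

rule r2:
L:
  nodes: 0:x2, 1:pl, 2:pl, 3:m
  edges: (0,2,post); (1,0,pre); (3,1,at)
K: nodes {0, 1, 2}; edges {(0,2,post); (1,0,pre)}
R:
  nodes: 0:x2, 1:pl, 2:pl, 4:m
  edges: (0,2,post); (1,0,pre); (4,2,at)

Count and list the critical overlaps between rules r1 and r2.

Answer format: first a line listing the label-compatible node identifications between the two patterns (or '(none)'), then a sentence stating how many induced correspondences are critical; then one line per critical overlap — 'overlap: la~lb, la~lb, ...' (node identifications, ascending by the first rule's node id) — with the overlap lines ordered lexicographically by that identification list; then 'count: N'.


label-compatible node identifications between L(r1) and L(r2): 1~1, 1~2, 2~1, 2~2, 3~1, 3~2, 4~3
3 of the induced correspondences are critical overlaps of r1 and r2.
overlap: 1~1, 2~2, 4~3
overlap: 1~1, 3~2, 4~3
overlap: 1~1, 4~3
count: 3


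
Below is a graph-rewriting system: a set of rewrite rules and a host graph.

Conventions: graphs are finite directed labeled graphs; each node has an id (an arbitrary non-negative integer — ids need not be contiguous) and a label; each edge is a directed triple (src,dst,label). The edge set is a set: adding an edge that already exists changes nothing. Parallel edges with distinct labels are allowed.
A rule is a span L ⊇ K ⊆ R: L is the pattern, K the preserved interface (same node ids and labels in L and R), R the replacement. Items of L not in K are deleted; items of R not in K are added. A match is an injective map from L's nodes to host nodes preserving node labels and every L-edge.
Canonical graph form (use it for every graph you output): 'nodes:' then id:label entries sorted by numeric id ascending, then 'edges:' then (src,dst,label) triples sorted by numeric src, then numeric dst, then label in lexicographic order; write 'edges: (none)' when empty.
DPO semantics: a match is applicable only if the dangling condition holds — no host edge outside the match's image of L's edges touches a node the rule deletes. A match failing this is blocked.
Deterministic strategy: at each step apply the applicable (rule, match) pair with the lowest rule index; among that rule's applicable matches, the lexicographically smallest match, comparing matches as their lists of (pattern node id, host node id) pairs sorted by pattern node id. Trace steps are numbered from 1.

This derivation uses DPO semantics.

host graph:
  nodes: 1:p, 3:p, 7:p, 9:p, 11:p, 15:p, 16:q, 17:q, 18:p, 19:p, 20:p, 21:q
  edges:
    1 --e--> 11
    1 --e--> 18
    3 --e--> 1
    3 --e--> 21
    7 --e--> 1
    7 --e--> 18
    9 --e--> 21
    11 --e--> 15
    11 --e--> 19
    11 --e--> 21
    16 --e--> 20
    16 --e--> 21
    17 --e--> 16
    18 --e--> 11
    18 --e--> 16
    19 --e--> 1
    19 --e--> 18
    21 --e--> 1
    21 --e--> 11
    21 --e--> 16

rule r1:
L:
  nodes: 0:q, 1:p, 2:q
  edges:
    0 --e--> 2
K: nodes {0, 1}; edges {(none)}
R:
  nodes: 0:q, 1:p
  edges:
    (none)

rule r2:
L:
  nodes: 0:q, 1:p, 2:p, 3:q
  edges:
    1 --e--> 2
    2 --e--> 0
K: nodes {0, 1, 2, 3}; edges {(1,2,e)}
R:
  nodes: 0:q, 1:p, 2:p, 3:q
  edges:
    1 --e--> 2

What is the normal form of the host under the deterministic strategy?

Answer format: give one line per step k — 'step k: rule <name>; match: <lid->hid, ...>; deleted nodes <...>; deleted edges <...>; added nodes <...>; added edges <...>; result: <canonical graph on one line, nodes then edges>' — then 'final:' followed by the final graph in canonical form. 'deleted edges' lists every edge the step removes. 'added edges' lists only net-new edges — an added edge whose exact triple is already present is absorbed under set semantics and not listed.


step 1: rule r2; match: 0->16, 1->1, 2->18, 3->17; deleted nodes (none); deleted edges (18,16,e); added nodes (none); added edges (none); result: nodes: 1:p, 3:p, 7:p, 9:p, 11:p, 15:p, 16:q, 17:q, 18:p, 19:p, 20:p, 21:q edges: (1,11,e); (1,18,e); (3,1,e); (3,21,e); (7,1,e); (7,18,e); (9,21,e); (11,15,e); (11,19,e); (11,21,e); (16,20,e); (16,21,e); (17,16,e); (18,11,e); (19,1,e); (19,18,e); (21,1,e); (21,11,e); (21,16,e)
step 2: rule r2; match: 0->21, 1->1, 2->11, 3->16; deleted nodes (none); deleted edges (11,21,e); added nodes (none); added edges (none); result: nodes: 1:p, 3:p, 7:p, 9:p, 11:p, 15:p, 16:q, 17:q, 18:p, 19:p, 20:p, 21:q edges: (1,11,e); (1,18,e); (3,1,e); (3,21,e); (7,1,e); (7,18,e); (9,21,e); (11,15,e); (11,19,e); (16,20,e); (16,21,e); (17,16,e); (18,11,e); (19,1,e); (19,18,e); (21,1,e); (21,11,e); (21,16,e)
final:
nodes: 1:p, 3:p, 7:p, 9:p, 11:p, 15:p, 16:q, 17:q, 18:p, 19:p, 20:p, 21:q
edges: (1,11,e); (1,18,e); (3,1,e); (3,21,e); (7,1,e); (7,18,e); (9,21,e); (11,15,e); (11,19,e); (16,20,e); (16,21,e); (17,16,e); (18,11,e); (19,1,e); (19,18,e); (21,1,e); (21,11,e); (21,16,e)


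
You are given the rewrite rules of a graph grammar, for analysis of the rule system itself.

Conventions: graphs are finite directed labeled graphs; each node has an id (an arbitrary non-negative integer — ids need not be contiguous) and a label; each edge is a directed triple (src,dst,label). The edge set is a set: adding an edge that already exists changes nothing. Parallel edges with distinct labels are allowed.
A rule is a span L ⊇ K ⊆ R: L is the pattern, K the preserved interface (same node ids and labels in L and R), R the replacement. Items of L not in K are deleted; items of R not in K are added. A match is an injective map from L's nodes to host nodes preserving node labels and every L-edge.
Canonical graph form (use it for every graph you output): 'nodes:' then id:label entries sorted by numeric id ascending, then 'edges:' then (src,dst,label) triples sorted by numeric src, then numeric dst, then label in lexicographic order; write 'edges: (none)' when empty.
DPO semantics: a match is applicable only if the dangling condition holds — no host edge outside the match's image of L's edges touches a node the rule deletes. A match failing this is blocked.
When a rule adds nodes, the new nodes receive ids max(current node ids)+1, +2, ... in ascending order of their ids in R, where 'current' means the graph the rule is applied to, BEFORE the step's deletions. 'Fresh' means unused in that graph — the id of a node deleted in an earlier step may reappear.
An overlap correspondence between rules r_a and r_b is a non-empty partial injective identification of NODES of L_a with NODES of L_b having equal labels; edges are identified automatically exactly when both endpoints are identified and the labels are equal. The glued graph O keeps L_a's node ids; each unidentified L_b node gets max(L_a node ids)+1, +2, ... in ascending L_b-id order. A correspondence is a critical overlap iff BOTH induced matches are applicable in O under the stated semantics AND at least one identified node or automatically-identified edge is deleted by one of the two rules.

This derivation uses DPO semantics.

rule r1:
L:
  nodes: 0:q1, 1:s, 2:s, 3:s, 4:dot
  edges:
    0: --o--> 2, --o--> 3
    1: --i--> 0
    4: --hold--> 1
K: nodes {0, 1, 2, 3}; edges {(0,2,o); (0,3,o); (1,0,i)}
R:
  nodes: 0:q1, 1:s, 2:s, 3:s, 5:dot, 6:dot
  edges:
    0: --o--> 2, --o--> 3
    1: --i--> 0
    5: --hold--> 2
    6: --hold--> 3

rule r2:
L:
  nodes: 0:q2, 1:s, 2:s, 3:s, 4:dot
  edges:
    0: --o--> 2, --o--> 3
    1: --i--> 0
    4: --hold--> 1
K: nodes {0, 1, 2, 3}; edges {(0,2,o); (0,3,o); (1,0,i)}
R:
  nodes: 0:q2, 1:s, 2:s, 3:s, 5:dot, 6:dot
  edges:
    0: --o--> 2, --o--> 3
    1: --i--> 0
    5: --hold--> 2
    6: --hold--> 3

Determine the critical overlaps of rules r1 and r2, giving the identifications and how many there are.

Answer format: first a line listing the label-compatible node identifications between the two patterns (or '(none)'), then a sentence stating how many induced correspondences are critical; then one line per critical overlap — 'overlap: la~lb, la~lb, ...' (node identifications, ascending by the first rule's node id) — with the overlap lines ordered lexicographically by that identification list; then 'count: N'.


label-compatible node identifications between L(r1) and L(r2): 1~1, 1~2, 1~3, 2~1, 2~2, 2~3, 3~1, 3~2, 3~3, 4~4
7 of the induced correspondences are critical overlaps of r1 and r2.
overlap: 1~1, 2~2, 3~3, 4~4
overlap: 1~1, 2~2, 4~4
overlap: 1~1, 2~3, 3~2, 4~4
overlap: 1~1, 2~3, 4~4
overlap: 1~1, 3~2, 4~4
overlap: 1~1, 3~3, 4~4
overlap: 1~1, 4~4
count: 7


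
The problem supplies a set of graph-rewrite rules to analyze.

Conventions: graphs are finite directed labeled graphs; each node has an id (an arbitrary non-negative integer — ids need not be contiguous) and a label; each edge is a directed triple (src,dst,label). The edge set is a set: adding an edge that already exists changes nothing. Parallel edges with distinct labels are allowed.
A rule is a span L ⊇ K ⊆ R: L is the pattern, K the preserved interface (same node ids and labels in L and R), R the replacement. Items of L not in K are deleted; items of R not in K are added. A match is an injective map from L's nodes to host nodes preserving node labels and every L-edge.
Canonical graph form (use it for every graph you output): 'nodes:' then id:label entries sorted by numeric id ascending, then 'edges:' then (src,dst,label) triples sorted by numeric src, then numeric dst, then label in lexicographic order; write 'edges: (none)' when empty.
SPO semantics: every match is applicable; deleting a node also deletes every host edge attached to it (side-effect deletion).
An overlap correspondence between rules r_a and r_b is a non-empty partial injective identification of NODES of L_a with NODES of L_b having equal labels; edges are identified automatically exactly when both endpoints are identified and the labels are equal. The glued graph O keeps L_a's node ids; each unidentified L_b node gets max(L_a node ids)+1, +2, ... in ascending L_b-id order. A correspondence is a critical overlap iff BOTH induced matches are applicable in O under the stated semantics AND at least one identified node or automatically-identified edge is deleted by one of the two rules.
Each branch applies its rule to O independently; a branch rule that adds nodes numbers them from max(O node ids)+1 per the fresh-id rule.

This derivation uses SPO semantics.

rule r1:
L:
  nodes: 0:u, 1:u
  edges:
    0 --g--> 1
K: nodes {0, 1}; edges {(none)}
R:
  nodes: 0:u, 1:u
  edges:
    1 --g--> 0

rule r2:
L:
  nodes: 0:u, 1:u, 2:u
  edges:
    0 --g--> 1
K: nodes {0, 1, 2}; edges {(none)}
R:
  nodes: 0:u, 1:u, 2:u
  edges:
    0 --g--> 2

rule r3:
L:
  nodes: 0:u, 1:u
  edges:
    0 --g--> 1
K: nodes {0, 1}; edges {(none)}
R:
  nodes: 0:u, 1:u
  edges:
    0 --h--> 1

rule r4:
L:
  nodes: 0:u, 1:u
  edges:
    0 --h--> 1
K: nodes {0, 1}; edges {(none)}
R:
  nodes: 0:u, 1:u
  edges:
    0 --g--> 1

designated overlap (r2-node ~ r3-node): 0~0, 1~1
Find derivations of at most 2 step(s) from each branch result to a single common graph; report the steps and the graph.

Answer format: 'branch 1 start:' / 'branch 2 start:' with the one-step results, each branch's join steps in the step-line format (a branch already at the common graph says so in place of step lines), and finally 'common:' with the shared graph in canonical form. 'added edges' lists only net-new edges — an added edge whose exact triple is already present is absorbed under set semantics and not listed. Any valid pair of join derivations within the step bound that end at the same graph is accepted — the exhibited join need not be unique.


branch 1 start:
nodes: 0:u, 1:u, 2:u
edges: (0,2,g)
branch 2 start:
nodes: 0:u, 1:u, 2:u
edges: (0,1,h)
branch 1 step 1: rule r2; match: 0->0, 1->2, 2->1; deleted nodes (none); deleted edges (0,2,g); added nodes (none); added edges (0,1,g); result: nodes: 0:u, 1:u, 2:u edges: (0,1,g)
branch 2 step 1: rule r4; match: 0->0, 1->1; deleted nodes (none); deleted edges (0,1,h); added nodes (none); added edges (0,1,g); result: nodes: 0:u, 1:u, 2:u edges: (0,1,g)
common:
nodes: 0:u, 1:u, 2:u
edges: (0,1,g)


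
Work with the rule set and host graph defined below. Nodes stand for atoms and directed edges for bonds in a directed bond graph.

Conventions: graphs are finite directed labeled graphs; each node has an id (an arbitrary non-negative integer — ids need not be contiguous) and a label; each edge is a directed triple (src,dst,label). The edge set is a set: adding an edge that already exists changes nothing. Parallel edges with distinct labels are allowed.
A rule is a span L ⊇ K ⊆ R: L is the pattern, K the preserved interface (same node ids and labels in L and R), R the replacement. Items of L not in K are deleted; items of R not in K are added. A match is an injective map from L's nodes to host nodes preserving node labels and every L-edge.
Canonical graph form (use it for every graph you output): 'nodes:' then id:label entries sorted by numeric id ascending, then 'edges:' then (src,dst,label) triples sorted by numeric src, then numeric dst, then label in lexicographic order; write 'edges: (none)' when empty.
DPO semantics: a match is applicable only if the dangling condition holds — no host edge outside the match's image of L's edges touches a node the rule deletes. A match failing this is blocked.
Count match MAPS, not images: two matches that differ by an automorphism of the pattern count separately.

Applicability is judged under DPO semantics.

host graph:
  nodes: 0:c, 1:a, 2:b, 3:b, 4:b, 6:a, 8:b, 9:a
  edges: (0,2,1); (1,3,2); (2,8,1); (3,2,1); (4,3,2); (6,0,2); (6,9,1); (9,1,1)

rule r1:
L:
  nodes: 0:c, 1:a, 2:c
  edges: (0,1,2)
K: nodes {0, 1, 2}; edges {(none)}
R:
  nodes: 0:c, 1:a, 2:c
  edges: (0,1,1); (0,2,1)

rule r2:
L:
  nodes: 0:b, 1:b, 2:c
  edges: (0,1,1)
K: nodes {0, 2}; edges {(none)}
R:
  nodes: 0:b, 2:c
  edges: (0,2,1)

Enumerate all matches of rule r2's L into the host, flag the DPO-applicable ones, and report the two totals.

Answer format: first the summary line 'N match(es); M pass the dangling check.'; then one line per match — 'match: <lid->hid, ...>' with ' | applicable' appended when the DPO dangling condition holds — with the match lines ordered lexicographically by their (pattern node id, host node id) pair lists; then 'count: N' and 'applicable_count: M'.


2 match(es); 1 pass the dangling check.
match: 0->2, 1->8, 2->0 | applicable
match: 0->3, 1->2, 2->0
count: 2
applicable_count: 1


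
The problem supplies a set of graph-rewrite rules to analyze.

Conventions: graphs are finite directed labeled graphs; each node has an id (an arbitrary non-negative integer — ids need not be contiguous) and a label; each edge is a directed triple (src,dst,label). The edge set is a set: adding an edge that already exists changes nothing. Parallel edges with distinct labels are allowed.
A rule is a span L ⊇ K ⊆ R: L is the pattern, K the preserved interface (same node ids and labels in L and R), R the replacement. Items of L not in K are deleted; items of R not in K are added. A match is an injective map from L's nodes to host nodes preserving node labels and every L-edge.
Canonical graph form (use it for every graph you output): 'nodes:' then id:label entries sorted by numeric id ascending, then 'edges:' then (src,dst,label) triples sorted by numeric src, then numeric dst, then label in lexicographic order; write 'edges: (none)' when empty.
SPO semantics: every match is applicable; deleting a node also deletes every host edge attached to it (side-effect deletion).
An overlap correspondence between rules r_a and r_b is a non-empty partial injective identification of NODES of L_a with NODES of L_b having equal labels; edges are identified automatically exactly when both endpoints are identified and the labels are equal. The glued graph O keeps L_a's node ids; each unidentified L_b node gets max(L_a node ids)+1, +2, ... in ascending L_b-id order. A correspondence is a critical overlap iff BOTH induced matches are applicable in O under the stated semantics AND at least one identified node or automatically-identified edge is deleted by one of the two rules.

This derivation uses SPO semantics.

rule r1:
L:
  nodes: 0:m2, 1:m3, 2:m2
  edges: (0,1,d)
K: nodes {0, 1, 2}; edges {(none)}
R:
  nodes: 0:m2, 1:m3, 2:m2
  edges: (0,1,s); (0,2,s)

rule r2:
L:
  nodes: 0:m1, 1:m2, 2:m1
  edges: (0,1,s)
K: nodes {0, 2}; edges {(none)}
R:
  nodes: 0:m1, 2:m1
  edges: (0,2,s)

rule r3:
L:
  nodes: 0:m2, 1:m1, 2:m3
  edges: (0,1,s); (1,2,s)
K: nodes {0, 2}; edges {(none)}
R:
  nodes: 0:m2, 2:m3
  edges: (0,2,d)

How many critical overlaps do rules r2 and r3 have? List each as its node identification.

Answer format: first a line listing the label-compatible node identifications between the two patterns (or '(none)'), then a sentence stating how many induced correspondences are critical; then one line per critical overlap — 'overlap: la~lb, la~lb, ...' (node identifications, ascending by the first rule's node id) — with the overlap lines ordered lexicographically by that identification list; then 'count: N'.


label-compatible node identifications between L(r2) and L(r3): 0~1, 1~0, 2~1
5 of the induced correspondences are critical overlaps of r2 and r3.
overlap: 0~1
overlap: 0~1, 1~0
overlap: 1~0
overlap: 1~0, 2~1
overlap: 2~1
count: 5


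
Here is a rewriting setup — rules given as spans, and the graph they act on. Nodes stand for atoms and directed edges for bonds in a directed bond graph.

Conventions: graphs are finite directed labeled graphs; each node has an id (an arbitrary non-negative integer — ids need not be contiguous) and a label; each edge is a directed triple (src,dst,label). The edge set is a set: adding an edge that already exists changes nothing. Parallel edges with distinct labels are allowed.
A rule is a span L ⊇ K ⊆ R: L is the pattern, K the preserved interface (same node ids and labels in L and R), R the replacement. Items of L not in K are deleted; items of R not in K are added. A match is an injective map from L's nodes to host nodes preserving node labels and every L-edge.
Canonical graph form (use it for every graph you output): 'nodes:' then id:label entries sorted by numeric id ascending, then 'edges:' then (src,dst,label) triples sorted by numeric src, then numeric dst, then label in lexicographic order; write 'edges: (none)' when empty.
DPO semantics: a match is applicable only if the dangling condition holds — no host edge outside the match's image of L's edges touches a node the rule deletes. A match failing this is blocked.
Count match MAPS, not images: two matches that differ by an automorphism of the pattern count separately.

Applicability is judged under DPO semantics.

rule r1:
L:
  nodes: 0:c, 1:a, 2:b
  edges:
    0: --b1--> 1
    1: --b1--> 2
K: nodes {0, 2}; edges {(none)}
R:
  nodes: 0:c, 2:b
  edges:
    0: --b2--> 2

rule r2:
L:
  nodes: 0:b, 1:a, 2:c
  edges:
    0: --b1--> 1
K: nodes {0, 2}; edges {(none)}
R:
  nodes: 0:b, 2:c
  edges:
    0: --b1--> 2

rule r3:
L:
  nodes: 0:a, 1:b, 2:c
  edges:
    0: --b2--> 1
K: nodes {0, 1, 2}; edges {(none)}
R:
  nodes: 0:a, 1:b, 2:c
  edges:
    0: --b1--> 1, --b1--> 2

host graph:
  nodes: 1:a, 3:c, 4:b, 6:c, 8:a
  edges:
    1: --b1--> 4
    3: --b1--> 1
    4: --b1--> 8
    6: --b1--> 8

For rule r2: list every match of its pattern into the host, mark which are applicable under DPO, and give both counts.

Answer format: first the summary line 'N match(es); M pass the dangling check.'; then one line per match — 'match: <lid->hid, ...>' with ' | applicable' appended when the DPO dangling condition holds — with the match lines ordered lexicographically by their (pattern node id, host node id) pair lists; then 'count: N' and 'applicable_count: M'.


2 match(es); 0 pass the dangling check.
match: 0->4, 1->8, 2->3
match: 0->4, 1->8, 2->6
count: 2
applicable_count: 0


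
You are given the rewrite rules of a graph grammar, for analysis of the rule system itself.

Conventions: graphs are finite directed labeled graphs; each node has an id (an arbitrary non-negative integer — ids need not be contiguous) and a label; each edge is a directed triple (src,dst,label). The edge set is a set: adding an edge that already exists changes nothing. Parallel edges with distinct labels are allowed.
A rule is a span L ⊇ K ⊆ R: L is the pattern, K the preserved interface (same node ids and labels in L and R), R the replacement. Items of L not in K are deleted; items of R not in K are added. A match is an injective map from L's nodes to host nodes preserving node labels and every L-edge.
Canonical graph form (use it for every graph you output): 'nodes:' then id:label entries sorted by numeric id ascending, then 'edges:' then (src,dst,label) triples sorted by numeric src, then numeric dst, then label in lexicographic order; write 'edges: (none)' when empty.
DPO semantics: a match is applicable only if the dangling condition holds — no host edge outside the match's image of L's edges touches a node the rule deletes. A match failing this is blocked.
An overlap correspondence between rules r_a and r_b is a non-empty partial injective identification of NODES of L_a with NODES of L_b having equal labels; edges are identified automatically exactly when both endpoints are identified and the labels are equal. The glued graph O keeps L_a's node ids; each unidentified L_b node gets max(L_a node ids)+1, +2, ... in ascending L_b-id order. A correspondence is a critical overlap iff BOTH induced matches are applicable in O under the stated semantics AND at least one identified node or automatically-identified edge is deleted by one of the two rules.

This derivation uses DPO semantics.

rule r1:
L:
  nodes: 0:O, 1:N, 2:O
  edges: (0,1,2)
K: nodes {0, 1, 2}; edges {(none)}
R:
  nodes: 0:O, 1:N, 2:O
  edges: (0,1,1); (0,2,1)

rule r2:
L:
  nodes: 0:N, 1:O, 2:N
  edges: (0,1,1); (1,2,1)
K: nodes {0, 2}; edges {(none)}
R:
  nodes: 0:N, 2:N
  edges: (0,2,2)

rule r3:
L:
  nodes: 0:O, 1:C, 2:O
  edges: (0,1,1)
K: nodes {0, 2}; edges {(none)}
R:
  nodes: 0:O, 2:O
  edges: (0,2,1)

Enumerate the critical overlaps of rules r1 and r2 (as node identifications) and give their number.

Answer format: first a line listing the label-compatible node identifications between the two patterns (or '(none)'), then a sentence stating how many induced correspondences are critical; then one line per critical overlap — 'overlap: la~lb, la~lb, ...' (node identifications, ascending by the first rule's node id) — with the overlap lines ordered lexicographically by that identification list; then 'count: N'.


label-compatible node identifications between L(r1) and L(r2): 0~1, 1~0, 1~2, 2~1
3 of the induced correspondences are critical overlaps of r1 and r2.
overlap: 1~0, 2~1
overlap: 1~2, 2~1
overlap: 2~1
count: 3


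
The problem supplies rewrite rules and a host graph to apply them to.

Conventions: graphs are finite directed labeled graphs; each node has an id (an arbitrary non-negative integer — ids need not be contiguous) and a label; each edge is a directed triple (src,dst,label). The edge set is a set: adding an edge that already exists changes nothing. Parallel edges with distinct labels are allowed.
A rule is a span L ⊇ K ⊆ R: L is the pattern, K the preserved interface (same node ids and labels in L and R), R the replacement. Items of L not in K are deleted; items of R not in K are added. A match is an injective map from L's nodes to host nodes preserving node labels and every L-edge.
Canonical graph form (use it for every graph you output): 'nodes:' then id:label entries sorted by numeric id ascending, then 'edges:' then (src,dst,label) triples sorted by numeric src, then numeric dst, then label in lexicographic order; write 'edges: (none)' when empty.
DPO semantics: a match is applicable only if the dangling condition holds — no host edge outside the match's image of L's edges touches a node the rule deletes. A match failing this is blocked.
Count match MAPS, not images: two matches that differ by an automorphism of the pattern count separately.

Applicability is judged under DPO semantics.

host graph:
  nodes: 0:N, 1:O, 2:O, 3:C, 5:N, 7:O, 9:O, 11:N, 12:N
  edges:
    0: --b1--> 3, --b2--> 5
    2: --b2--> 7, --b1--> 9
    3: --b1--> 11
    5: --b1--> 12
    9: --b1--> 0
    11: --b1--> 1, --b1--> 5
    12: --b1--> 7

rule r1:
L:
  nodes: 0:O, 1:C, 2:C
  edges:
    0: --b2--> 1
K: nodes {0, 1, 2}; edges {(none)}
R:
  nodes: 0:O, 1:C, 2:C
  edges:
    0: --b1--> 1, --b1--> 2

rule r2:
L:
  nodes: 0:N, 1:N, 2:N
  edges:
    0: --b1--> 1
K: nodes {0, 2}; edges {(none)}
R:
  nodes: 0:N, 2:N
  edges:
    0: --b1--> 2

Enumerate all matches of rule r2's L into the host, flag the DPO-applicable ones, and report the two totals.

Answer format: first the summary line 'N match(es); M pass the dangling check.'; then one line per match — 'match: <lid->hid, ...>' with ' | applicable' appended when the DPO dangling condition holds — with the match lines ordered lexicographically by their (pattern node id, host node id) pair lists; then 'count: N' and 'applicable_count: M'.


4 match(es); 0 pass the dangling check.
match: 0->5, 1->12, 2->0
match: 0->5, 1->12, 2->11
match: 0->11, 1->5, 2->0
match: 0->11, 1->5, 2->12
count: 4
applicable_count: 0


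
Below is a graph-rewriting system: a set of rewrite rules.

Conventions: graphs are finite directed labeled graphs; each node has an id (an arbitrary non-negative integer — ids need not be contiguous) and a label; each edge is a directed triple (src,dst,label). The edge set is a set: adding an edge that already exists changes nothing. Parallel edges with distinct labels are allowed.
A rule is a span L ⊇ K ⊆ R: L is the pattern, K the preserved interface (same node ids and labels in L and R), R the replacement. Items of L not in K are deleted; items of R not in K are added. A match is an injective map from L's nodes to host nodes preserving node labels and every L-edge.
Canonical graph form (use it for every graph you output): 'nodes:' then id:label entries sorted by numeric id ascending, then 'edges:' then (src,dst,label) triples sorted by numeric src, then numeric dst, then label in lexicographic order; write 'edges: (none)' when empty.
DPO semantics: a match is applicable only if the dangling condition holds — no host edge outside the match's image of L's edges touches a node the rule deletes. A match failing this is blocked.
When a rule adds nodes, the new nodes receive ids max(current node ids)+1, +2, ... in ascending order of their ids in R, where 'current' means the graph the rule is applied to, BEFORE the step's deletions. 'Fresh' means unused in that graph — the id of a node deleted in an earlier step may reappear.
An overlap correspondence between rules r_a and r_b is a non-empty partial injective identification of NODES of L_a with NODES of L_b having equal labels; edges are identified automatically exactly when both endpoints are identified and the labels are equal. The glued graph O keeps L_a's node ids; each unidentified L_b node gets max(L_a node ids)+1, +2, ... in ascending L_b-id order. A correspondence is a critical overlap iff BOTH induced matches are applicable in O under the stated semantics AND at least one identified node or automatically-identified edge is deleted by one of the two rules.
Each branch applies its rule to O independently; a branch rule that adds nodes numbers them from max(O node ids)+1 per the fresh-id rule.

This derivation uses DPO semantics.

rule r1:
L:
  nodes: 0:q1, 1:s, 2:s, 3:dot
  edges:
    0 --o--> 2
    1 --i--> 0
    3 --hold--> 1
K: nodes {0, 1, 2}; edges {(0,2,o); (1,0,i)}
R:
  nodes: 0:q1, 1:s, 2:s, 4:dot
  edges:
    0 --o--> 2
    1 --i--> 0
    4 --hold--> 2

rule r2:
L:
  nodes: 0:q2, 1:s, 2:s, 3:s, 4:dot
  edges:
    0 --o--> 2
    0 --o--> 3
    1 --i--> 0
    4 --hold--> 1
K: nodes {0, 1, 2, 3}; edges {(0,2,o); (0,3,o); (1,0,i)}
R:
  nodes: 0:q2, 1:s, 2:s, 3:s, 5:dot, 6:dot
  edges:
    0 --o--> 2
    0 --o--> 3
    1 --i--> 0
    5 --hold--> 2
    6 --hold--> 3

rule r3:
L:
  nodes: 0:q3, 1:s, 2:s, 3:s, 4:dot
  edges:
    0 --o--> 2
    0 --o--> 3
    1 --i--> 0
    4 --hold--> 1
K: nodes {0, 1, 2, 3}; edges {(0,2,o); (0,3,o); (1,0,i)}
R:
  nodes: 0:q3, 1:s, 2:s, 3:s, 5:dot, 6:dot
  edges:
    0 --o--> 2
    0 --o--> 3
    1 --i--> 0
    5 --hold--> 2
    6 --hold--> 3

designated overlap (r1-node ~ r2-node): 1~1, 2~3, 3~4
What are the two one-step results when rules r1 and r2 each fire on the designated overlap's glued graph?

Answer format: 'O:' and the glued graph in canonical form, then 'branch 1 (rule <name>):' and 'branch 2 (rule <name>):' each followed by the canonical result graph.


O:
nodes: 0:q1, 1:s, 2:s, 3:dot, 4:q2, 5:s
edges: (0,2,o); (1,0,i); (1,4,i); (3,1,hold); (4,2,o); (4,5,o)
branch 1 (rule r1):
nodes: 0:q1, 1:s, 2:s, 4:q2, 5:s, 6:dot
edges: (0,2,o); (1,0,i); (1,4,i); (4,2,o); (4,5,o); (6,2,hold)
branch 2 (rule r2):
nodes: 0:q1, 1:s, 2:s, 4:q2, 5:s, 6:dot, 7:dot
edges: (0,2,o); (1,0,i); (1,4,i); (4,2,o); (4,5,o); (6,5,hold); (7,2,hold)


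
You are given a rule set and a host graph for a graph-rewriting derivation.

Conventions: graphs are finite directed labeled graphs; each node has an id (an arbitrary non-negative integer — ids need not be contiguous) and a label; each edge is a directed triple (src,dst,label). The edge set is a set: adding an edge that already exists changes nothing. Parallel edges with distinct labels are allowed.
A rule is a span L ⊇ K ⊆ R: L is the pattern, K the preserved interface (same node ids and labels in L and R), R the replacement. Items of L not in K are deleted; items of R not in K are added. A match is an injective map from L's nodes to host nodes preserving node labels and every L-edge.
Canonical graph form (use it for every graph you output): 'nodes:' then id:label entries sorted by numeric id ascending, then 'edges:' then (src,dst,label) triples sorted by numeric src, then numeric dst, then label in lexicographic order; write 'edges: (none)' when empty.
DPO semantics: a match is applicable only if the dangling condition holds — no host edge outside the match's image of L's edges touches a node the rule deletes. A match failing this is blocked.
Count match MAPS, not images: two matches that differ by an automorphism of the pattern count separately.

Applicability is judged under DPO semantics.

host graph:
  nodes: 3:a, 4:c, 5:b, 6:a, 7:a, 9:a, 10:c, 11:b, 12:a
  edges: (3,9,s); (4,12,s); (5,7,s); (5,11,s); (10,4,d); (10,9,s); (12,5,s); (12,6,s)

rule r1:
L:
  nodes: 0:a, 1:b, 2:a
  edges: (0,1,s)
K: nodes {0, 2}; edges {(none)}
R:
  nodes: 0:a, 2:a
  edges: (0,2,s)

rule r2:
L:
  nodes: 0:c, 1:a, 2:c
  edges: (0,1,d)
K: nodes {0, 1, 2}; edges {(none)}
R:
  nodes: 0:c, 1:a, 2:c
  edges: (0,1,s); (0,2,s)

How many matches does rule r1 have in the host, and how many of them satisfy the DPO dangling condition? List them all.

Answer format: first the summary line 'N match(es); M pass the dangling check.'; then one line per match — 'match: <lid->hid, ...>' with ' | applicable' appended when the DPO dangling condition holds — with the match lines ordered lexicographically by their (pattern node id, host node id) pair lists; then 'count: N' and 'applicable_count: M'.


4 match(es); 0 pass the dangling check.
match: 0->12, 1->5, 2->3
match: 0->12, 1->5, 2->6
match: 0->12, 1->5, 2->7
match: 0->12, 1->5, 2->9
count: 4
applicable_count: 0


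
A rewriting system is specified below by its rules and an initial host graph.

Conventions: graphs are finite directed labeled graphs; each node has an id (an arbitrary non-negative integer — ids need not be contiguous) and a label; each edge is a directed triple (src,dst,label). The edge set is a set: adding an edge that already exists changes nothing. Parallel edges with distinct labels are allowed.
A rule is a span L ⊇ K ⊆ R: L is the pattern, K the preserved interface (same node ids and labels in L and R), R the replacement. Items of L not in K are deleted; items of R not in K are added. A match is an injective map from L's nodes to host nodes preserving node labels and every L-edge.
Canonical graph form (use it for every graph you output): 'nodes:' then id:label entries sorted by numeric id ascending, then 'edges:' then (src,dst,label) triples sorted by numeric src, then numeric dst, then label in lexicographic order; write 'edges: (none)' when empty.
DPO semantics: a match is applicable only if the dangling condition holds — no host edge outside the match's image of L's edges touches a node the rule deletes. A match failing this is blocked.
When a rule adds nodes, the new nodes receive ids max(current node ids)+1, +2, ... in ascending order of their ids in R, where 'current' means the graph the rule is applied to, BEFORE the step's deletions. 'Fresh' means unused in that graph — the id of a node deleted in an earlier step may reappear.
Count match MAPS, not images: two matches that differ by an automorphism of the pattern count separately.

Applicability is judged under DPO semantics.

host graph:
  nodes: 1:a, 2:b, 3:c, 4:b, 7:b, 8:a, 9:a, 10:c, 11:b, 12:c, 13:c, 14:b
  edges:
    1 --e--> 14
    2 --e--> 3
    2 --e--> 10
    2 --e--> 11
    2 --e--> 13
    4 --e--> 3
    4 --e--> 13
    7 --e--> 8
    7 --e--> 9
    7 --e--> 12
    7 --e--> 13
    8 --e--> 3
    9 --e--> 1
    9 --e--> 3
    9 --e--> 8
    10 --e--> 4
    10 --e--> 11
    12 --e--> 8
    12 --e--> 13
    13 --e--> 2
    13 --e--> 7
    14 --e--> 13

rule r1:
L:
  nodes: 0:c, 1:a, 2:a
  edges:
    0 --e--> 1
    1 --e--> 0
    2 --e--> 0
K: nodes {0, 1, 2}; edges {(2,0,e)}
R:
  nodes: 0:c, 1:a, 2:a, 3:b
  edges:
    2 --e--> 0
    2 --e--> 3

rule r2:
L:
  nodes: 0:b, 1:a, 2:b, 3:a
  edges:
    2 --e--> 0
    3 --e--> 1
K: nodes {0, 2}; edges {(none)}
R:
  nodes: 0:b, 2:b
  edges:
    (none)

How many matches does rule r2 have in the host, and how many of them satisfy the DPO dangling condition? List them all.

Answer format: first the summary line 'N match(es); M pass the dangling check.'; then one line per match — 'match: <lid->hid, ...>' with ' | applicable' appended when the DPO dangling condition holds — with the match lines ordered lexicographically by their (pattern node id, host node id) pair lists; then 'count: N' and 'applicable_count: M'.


2 match(es); 0 pass the dangling check.
match: 0->11, 1->1, 2->2, 3->9
match: 0->11, 1->8, 2->2, 3->9
count: 2
applicable_count: 0


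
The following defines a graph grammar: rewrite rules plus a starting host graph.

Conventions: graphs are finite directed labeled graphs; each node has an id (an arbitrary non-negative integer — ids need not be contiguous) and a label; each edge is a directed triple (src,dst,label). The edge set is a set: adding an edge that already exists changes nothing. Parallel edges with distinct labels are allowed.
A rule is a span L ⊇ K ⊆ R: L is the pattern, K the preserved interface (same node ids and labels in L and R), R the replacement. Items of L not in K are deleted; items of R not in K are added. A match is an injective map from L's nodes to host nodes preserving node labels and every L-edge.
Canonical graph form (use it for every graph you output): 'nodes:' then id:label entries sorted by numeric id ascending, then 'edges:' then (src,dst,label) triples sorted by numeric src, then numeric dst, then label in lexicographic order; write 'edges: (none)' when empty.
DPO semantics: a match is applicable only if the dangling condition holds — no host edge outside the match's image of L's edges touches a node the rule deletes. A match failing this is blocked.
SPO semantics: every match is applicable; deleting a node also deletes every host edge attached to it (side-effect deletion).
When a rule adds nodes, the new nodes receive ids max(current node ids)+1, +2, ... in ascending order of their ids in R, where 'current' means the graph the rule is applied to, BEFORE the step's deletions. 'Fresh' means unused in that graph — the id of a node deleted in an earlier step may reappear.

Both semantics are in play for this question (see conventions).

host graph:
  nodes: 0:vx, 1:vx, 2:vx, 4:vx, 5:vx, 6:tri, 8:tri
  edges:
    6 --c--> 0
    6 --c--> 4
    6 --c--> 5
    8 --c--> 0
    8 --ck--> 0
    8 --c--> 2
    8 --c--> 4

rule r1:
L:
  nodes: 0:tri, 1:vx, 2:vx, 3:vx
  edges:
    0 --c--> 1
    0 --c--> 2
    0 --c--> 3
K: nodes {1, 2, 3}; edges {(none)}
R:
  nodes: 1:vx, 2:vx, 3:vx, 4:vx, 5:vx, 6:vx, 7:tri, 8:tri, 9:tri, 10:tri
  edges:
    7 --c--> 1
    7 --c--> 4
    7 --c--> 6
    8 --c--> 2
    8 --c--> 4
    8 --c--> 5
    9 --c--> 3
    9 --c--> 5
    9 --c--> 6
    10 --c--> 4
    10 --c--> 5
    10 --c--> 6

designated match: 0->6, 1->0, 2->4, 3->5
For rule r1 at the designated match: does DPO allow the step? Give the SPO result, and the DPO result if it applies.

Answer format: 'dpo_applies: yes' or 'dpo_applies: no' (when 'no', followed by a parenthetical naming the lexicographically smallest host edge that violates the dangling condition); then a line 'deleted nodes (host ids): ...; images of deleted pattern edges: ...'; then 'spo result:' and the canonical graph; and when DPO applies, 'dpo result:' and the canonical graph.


dpo_applies: yes
deleted nodes (host ids): 6; images of deleted pattern edges: (6,0,c); (6,4,c); (6,5,c)
spo result:
nodes: 0:vx, 1:vx, 2:vx, 4:vx, 5:vx, 8:tri, 9:vx, 10:vx, 11:vx, 12:tri, 13:tri, 14:tri, 15:tri
edges: (8,0,c); (8,0,ck); (8,2,c); (8,4,c); (12,0,c); (12,9,c); (12,11,c); (13,4,c); (13,9,c); (13,10,c); (14,5,c); (14,10,c); (14,11,c); (15,9,c); (15,10,c); (15,11,c)
dpo result:
nodes: 0:vx, 1:vx, 2:vx, 4:vx, 5:vx, 8:tri, 9:vx, 10:vx, 11:vx, 12:tri, 13:tri, 14:tri, 15:tri
edges: (8,0,c); (8,0,ck); (8,2,c); (8,4,c); (12,0,c); (12,9,c); (12,11,c); (13,4,c); (13,9,c); (13,10,c); (14,5,c); (14,10,c); (14,11,c); (15,9,c); (15,10,c); (15,11,c)


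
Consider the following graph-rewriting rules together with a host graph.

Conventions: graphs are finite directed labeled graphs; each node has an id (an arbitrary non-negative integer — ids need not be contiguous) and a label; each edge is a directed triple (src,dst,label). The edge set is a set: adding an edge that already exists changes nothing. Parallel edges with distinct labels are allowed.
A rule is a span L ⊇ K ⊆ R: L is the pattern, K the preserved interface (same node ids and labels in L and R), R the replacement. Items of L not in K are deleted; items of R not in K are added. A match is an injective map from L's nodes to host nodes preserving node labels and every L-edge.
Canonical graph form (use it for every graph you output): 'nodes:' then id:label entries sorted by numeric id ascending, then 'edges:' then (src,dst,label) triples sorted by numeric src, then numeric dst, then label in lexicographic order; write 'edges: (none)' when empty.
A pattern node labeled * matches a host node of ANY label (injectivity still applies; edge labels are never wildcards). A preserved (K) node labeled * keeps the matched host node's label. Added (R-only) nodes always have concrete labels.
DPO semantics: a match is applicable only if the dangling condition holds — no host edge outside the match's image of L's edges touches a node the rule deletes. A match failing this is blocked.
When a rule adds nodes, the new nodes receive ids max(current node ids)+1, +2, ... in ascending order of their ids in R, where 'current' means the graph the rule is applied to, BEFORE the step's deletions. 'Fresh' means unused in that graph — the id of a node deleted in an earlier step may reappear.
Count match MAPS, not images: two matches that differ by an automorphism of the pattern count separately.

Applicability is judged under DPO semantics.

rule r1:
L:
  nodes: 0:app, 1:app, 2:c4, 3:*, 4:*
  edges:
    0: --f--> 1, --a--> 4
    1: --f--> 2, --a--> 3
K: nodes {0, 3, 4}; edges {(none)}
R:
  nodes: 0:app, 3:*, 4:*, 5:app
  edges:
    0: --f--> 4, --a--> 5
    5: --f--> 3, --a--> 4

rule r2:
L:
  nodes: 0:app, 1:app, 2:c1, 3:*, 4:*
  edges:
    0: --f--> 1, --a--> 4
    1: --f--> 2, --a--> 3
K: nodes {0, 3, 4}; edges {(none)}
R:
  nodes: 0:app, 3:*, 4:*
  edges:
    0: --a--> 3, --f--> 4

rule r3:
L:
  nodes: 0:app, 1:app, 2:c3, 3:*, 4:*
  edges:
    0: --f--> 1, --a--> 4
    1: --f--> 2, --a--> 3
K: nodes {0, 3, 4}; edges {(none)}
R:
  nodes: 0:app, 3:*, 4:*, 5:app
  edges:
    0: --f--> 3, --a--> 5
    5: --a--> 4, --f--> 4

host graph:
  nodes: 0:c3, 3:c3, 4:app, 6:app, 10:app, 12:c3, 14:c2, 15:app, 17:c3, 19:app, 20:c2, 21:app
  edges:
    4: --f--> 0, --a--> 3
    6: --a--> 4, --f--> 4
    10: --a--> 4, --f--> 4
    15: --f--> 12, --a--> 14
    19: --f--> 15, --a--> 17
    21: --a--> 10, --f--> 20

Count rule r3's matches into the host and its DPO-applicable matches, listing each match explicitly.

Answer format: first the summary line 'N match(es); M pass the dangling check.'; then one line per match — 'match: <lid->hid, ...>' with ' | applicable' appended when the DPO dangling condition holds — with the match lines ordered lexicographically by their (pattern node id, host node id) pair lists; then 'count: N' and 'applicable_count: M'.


1 match(es); 1 pass the dangling check.
match: 0->19, 1->15, 2->12, 3->14, 4->17 | applicable
count: 1
applicable_count: 1
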